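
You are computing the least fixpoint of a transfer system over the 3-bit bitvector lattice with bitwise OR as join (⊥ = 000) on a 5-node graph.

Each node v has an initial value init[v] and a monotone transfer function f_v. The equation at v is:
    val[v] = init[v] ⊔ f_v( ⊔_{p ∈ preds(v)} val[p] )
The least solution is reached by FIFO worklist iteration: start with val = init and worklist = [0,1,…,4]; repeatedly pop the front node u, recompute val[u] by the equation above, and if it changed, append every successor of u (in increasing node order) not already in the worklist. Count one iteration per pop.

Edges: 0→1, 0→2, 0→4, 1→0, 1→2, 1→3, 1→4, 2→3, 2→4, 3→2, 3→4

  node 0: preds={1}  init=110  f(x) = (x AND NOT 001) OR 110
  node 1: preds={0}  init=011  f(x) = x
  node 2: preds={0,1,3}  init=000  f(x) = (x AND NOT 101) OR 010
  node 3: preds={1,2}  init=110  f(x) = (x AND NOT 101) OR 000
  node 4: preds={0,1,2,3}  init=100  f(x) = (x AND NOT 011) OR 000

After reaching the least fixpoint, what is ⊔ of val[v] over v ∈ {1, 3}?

111

Worklist (6 pops):
  #1 pop 0: in=011 → 110 (no change)
  #2 pop 1: in=110 → 111 (was 011); enqueue [0]
  #3 pop 2: in=111 → 010 (was 000); enqueue []
  #4 pop 3: in=111 → 110 (no change)
  #5 pop 4: in=111 → 100 (no change)
  #6 pop 0: in=111 → 110 (no change)

Fixpoint:
  val[0] = 110
  val[1] = 111
  val[2] = 010
  val[3] = 110
  val[4] = 100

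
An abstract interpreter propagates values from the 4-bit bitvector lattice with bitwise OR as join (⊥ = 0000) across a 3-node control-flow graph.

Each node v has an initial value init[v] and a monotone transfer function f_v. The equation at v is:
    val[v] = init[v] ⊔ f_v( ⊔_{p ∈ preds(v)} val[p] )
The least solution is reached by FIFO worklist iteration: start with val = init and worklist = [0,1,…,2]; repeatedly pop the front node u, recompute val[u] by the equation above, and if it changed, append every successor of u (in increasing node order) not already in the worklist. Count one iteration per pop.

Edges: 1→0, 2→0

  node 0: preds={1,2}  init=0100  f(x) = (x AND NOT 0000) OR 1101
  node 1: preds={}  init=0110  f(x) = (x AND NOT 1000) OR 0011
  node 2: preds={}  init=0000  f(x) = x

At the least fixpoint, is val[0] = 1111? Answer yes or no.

Worklist (4 pops):
  #1 pop 0: in=0110 → 1111 (was 0100); enqueue []
  #2 pop 1: in=0000 → 0111 (was 0110); enqueue [0]
  #3 pop 2: in=0000 → 0000 (no change)
  #4 pop 0: in=0111 → 1111 (no change)

Fixpoint:
  val[0] = 1111
  val[1] = 0111
  val[2] = 0000

yes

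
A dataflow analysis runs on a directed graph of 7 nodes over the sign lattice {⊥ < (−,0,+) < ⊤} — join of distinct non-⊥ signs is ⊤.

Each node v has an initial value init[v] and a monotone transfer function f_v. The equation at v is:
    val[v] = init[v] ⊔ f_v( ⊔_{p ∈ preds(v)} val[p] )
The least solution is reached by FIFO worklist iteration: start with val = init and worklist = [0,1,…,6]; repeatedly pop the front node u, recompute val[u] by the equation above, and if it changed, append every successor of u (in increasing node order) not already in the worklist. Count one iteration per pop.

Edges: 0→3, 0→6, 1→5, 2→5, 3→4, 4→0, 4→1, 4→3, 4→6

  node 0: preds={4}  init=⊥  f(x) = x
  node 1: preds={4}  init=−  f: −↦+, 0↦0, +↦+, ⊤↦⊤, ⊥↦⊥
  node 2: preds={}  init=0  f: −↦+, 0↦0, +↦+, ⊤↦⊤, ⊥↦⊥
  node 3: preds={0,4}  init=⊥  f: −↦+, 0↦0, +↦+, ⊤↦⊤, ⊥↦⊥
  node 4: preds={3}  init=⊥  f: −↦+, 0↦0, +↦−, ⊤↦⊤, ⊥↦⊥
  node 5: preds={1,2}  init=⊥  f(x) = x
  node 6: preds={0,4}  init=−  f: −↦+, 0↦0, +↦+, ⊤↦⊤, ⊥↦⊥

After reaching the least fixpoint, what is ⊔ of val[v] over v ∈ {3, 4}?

Worklist (7 pops):
  #1 pop 0: in=⊥ → ⊥ (no change)
  #2 pop 1: in=⊥ → − (no change)
  #3 pop 2: in=⊥ → 0 (no change)
  #4 pop 3: in=⊥ → ⊥ (no change)
  #5 pop 4: in=⊥ → ⊥ (no change)
  #6 pop 5: in=⊤ → ⊤ (was ⊥); enqueue []
  #7 pop 6: in=⊥ → − (no change)

Fixpoint:
  val[0] = ⊥
  val[1] = −
  val[2] = 0
  val[3] = ⊥
  val[4] = ⊥
  val[5] = ⊤
  val[6] = −

⊥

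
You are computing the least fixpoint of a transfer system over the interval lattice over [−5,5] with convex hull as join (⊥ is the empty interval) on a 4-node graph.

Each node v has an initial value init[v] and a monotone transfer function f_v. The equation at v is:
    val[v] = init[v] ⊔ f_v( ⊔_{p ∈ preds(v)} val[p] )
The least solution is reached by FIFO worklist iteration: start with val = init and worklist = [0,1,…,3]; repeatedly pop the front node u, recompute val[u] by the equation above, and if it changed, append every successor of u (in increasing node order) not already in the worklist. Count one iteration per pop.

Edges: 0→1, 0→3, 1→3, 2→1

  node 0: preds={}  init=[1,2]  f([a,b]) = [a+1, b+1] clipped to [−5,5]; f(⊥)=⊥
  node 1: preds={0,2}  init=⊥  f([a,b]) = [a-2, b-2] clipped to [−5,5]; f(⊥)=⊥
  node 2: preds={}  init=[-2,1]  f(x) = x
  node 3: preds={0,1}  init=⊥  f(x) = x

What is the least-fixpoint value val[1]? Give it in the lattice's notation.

[-4,0]

Trace (4 dequeues):
  [1] u=0 | in ⊥ | out [1,2] | ==
  [2] u=1 | in [-2,2] | out [-4,0] | prev ⊥ | push {}
  [3] u=2 | in ⊥ | out [-2,1] | ==
  [4] u=3 | in [-4,2] | out [-4,2] | prev ⊥ | push {}

Converged values:
  [0] [1,2]
  [1] [-4,0]
  [2] [-2,1]
  [3] [-4,2]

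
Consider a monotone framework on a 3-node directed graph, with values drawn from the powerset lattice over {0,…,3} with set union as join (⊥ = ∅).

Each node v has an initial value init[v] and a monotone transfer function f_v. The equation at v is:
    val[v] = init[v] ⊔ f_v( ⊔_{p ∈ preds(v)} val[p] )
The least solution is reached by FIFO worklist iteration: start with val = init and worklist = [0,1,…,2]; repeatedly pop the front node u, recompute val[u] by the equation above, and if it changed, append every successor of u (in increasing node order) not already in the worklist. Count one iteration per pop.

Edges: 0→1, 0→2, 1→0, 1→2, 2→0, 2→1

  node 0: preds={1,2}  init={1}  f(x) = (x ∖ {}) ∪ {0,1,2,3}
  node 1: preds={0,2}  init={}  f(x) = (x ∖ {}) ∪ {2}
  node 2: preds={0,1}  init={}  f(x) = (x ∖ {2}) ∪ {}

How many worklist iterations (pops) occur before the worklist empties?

Iteration log — 5 steps:
  step 1. node 0  ⊔preds={}  new={0,1,2,3}  old={1}  +wl: 
  step 2. node 1  ⊔preds={0,1,2,3}  new={0,1,2,3}  old={}  +wl: 0
  step 3. node 2  ⊔preds={0,1,2,3}  new={0,1,3}  old={}  +wl: 1
  step 4. node 0  ⊔preds={0,1,2,3}  new={0,1,2,3}  stable
  step 5. node 1  ⊔preds={0,1,2,3}  new={0,1,2,3}  stable

Least fixpoint reached:
  node 0: {0,1,2,3}
  node 1: {0,1,2,3}
  node 2: {0,1,3}

5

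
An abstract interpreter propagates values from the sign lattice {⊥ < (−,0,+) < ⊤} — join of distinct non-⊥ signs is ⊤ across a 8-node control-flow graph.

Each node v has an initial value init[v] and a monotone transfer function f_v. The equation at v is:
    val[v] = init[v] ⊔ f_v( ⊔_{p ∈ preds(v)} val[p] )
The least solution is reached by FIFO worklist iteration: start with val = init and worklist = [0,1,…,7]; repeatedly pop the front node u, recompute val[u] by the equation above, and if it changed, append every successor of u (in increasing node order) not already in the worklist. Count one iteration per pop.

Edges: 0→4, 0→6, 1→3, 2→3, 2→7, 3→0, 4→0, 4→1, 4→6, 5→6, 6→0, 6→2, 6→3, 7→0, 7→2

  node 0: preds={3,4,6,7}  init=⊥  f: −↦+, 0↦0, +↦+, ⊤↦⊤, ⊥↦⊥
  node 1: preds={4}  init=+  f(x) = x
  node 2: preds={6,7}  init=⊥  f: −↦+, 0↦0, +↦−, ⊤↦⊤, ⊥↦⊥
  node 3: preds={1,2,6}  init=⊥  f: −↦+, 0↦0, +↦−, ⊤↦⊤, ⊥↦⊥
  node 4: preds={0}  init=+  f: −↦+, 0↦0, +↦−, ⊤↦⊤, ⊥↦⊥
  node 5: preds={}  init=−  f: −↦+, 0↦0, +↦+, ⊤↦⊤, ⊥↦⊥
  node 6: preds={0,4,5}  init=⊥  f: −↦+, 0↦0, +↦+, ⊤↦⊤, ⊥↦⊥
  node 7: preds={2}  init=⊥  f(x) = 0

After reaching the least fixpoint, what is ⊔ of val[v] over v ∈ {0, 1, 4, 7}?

Trace (16 dequeues):
  [1] u=0 | in + | out + | prev ⊥ | push {}
  [2] u=1 | in + | out + | ==
  [3] u=2 | in ⊥ | out ⊥ | ==
  [4] u=3 | in + | out − | prev ⊥ | push {0}
  [5] u=4 | in + | out ⊤ | prev + | push {1}
  [6] u=5 | in ⊥ | out − | ==
  [7] u=6 | in ⊤ | out ⊤ | prev ⊥ | push {2,3}
  [8] u=7 | in ⊥ | out 0 | prev ⊥ | push {}
  [9] u=0 | in ⊤ | out ⊤ | prev + | push {4,6}
  [10] u=1 | in ⊤ | out ⊤ | prev + | push {}
  [11] u=2 | in ⊤ | out ⊤ | prev ⊥ | push {7}
  [12] u=3 | in ⊤ | out ⊤ | prev − | push {0}
  [13] u=4 | in ⊤ | out ⊤ | ==
  [14] u=6 | in ⊤ | out ⊤ | ==
  [15] u=7 | in ⊤ | out 0 | ==
  [16] u=0 | in ⊤ | out ⊤ | ==

Converged values:
  [0] ⊤
  [1] ⊤
  [2] ⊤
  [3] ⊤
  [4] ⊤
  [5] −
  [6] ⊤
  [7] 0

⊤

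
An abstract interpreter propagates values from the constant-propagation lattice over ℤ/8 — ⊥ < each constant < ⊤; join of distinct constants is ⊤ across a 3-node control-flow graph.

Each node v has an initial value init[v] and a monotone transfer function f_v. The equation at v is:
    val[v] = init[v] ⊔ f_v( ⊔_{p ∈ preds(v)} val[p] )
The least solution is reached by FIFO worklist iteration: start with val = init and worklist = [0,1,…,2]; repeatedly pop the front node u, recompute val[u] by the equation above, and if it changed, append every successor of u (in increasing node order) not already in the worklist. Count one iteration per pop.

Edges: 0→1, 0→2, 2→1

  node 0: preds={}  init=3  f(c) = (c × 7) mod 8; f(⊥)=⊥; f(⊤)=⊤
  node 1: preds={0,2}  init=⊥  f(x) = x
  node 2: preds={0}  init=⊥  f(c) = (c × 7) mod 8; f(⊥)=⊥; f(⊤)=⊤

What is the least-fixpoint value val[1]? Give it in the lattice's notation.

⊤

Trace (4 dequeues):
  [1] u=0 | in ⊥ | out 3 | ==
  [2] u=1 | in 3 | out 3 | prev ⊥ | push {}
  [3] u=2 | in 3 | out 5 | prev ⊥ | push {1}
  [4] u=1 | in ⊤ | out ⊤ | prev 3 | push {}

Converged values:
  [0] 3
  [1] ⊤
  [2] 5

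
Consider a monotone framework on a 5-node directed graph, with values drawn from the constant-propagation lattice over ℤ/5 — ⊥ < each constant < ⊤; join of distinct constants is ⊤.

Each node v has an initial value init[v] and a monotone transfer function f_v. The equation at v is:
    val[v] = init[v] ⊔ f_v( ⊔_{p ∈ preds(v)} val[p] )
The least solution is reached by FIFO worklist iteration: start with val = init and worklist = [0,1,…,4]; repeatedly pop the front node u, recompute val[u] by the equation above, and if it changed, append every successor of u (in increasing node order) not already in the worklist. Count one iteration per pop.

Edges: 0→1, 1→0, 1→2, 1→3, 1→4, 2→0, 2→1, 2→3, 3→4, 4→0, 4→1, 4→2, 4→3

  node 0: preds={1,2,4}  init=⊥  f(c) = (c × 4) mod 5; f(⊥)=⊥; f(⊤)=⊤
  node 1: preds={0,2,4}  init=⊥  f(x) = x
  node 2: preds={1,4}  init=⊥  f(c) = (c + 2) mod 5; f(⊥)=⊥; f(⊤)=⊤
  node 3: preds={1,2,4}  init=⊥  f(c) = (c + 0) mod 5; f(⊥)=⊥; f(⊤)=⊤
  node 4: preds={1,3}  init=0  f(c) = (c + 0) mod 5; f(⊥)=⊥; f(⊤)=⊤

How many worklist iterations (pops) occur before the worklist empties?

Trace (12 dequeues):
  [1] u=0 | in 0 | out 0 | prev ⊥ | push {}
  [2] u=1 | in 0 | out 0 | prev ⊥ | push {0}
  [3] u=2 | in 0 | out 2 | prev ⊥ | push {1}
  [4] u=3 | in ⊤ | out ⊤ | prev ⊥ | push {}
  [5] u=4 | in ⊤ | out ⊤ | prev 0 | push {2,3}
  [6] u=0 | in ⊤ | out ⊤ | prev 0 | push {}
  [7] u=1 | in ⊤ | out ⊤ | prev 0 | push {0,4}
  [8] u=2 | in ⊤ | out ⊤ | prev 2 | push {1}
  [9] u=3 | in ⊤ | out ⊤ | ==
  [10] u=0 | in ⊤ | out ⊤ | ==
  [11] u=4 | in ⊤ | out ⊤ | ==
  [12] u=1 | in ⊤ | out ⊤ | ==

Converged values:
  [0] ⊤
  [1] ⊤
  [2] ⊤
  [3] ⊤
  [4] ⊤

12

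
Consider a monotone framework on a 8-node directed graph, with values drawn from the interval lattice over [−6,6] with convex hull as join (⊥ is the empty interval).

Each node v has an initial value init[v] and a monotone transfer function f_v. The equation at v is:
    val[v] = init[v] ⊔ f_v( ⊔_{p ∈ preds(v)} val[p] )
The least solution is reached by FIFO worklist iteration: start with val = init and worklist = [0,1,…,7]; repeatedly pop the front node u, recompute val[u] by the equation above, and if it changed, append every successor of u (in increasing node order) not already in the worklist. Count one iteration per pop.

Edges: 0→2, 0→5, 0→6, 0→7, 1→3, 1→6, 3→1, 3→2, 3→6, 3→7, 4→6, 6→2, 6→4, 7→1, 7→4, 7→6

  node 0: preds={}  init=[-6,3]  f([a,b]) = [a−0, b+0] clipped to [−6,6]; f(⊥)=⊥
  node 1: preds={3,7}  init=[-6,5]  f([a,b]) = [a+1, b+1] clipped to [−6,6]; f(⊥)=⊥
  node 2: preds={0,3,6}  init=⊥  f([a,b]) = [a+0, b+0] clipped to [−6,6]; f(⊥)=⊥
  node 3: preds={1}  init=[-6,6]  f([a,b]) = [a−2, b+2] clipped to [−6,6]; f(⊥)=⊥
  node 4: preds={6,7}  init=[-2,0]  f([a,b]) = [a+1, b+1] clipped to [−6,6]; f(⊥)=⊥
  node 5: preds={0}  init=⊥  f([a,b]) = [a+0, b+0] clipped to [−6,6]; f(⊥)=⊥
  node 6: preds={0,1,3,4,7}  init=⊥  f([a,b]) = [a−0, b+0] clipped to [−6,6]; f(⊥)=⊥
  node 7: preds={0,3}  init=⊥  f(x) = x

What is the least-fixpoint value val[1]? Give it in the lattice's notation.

[-6,6]

Worklist (12 pops):
  #1 pop 0: in=⊥ → [-6,3] (no change)
  #2 pop 1: in=[-6,6] → [-6,6] (was [-6,5]); enqueue []
  #3 pop 2: in=[-6,6] → [-6,6] (was ⊥); enqueue []
  #4 pop 3: in=[-6,6] → [-6,6] (no change)
  #5 pop 4: in=⊥ → [-2,0] (no change)
  #6 pop 5: in=[-6,3] → [-6,3] (was ⊥); enqueue []
  #7 pop 6: in=[-6,6] → [-6,6] (was ⊥); enqueue [2,4]
  #8 pop 7: in=[-6,6] → [-6,6] (was ⊥); enqueue [1,6]
  #9 pop 2: in=[-6,6] → [-6,6] (no change)
  #10 pop 4: in=[-6,6] → [-5,6] (was [-2,0]); enqueue []
  #11 pop 1: in=[-6,6] → [-6,6] (no change)
  #12 pop 6: in=[-6,6] → [-6,6] (no change)

Fixpoint:
  val[0] = [-6,3]
  val[1] = [-6,6]
  val[2] = [-6,6]
  val[3] = [-6,6]
  val[4] = [-5,6]
  val[5] = [-6,3]
  val[6] = [-6,6]
  val[7] = [-6,6]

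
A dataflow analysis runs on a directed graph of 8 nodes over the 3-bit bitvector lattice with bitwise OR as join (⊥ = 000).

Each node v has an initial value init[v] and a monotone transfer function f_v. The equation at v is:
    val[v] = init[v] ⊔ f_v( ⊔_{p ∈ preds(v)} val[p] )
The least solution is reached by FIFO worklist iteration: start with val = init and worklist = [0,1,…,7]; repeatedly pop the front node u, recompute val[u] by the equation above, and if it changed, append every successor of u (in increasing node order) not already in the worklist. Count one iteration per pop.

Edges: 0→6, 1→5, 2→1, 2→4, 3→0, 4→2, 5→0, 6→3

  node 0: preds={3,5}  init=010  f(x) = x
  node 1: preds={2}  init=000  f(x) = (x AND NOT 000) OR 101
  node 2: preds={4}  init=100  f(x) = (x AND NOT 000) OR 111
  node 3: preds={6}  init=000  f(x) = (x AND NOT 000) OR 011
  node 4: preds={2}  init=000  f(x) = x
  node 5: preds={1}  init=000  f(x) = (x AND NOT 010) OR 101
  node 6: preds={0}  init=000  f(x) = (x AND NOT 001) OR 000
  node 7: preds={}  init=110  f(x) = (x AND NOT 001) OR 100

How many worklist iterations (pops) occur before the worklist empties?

Iteration log — 16 steps:
  step 1. node 0  ⊔preds=000  new=010  stable
  step 2. node 1  ⊔preds=100  new=101  old=000  +wl: 
  step 3. node 2  ⊔preds=000  new=111  old=100  +wl: 1
  step 4. node 3  ⊔preds=000  new=011  old=000  +wl: 0
  step 5. node 4  ⊔preds=111  new=111  old=000  +wl: 2
  step 6. node 5  ⊔preds=101  new=101  old=000  +wl: 
  step 7. node 6  ⊔preds=010  new=010  old=000  +wl: 3
  step 8. node 7  ⊔preds=000  new=110  stable
  step 9. node 1  ⊔preds=111  new=111  old=101  +wl: 5
  step 10. node 0  ⊔preds=111  new=111  old=010  +wl: 6
  step 11. node 2  ⊔preds=111  new=111  stable
  step 12. node 3  ⊔preds=010  new=011  stable
  step 13. node 5  ⊔preds=111  new=101  stable
  step 14. node 6  ⊔preds=111  new=110  old=010  +wl: 3
  step 15. node 3  ⊔preds=110  new=111  old=011  +wl: 0
  step 16. node 0  ⊔preds=111  new=111  stable

Least fixpoint reached:
  node 0: 111
  node 1: 111
  node 2: 111
  node 3: 111
  node 4: 111
  node 5: 101
  node 6: 110
  node 7: 110

16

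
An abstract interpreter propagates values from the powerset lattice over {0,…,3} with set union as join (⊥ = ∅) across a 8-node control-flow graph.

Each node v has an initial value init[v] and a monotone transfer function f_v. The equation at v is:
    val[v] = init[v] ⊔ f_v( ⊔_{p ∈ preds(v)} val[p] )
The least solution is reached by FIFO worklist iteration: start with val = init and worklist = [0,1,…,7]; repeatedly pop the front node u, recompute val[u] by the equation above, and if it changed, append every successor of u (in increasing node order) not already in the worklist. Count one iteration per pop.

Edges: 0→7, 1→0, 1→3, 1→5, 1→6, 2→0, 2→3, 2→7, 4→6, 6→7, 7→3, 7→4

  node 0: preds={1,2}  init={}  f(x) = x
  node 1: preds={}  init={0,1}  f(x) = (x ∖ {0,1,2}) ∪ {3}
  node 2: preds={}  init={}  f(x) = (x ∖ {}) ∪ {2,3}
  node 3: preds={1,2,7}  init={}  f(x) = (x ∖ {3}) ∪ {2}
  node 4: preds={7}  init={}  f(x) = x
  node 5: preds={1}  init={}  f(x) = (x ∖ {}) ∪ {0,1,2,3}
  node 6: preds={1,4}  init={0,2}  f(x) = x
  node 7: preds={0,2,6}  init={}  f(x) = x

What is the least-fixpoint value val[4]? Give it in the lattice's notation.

Worklist (13 pops):
  #1 pop 0: in={0,1} → {0,1} (was {}); enqueue []
  #2 pop 1: in={} → {0,1,3} (was {0,1}); enqueue [0]
  #3 pop 2: in={} → {2,3} (was {}); enqueue []
  #4 pop 3: in={0,1,2,3} → {0,1,2} (was {}); enqueue []
  #5 pop 4: in={} → {} (no change)
  #6 pop 5: in={0,1,3} → {0,1,2,3} (was {}); enqueue []
  #7 pop 6: in={0,1,3} → {0,1,2,3} (was {0,2}); enqueue []
  #8 pop 7: in={0,1,2,3} → {0,1,2,3} (was {}); enqueue [3,4]
  #9 pop 0: in={0,1,2,3} → {0,1,2,3} (was {0,1}); enqueue [7]
  #10 pop 3: in={0,1,2,3} → {0,1,2} (no change)
  #11 pop 4: in={0,1,2,3} → {0,1,2,3} (was {}); enqueue [6]
  #12 pop 7: in={0,1,2,3} → {0,1,2,3} (no change)
  #13 pop 6: in={0,1,2,3} → {0,1,2,3} (no change)

Fixpoint:
  val[0] = {0,1,2,3}
  val[1] = {0,1,3}
  val[2] = {2,3}
  val[3] = {0,1,2}
  val[4] = {0,1,2,3}
  val[5] = {0,1,2,3}
  val[6] = {0,1,2,3}
  val[7] = {0,1,2,3}

{0,1,2,3}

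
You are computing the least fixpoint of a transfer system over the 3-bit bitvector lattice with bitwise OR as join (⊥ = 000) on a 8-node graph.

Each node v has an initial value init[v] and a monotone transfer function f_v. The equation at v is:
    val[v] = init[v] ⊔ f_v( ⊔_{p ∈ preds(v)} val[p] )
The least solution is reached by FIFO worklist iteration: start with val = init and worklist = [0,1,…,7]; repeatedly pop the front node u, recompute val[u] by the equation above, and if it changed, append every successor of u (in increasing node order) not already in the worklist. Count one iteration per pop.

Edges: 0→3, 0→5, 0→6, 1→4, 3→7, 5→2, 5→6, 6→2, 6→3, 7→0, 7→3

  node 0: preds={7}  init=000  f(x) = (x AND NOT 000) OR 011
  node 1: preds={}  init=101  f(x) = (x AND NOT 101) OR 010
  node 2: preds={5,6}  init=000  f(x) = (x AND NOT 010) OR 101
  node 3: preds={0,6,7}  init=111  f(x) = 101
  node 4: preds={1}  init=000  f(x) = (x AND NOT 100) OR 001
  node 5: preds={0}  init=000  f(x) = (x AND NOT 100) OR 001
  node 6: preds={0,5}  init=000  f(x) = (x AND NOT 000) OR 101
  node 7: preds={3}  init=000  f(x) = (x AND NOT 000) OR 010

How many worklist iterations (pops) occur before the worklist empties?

14

Trace (14 dequeues):
  [1] u=0 | in 000 | out 011 | prev 000 | push {}
  [2] u=1 | in 000 | out 111 | prev 101 | push {}
  [3] u=2 | in 000 | out 101 | prev 000 | push {}
  [4] u=3 | in 011 | out 111 | ==
  [5] u=4 | in 111 | out 011 | prev 000 | push {}
  [6] u=5 | in 011 | out 011 | prev 000 | push {2}
  [7] u=6 | in 011 | out 111 | prev 000 | push {3}
  [8] u=7 | in 111 | out 111 | prev 000 | push {0}
  [9] u=2 | in 111 | out 101 | ==
  [10] u=3 | in 111 | out 111 | ==
  [11] u=0 | in 111 | out 111 | prev 011 | push {3,5,6}
  [12] u=3 | in 111 | out 111 | ==
  [13] u=5 | in 111 | out 011 | ==
  [14] u=6 | in 111 | out 111 | ==

Converged values:
  [0] 111
  [1] 111
  [2] 101
  [3] 111
  [4] 011
  [5] 011
  [6] 111
  [7] 111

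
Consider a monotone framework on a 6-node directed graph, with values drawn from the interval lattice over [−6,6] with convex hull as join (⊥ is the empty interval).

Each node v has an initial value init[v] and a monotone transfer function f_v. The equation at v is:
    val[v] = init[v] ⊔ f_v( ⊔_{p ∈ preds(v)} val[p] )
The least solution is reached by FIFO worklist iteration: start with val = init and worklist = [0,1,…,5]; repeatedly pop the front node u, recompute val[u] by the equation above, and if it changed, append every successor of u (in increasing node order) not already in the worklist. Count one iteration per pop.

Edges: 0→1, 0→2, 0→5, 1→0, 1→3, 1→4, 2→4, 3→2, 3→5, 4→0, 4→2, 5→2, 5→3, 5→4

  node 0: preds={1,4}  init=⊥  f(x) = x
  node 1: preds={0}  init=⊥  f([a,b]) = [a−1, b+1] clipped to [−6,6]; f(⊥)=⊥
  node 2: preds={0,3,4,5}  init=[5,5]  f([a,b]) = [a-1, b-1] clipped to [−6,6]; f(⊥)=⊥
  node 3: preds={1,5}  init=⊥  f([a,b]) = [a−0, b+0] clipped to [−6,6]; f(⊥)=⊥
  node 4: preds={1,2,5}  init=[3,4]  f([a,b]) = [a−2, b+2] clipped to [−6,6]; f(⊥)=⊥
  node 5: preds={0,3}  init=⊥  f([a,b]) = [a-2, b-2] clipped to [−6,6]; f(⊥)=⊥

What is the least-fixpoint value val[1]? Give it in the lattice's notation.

Iteration log — 30 steps:
  step 1. node 0  ⊔preds=[3,4]  new=[3,4]  old=⊥  +wl: 
  step 2. node 1  ⊔preds=[3,4]  new=[2,5]  old=⊥  +wl: 0
  step 3. node 2  ⊔preds=[3,4]  new=[2,5]  old=[5,5]  +wl: 
  step 4. node 3  ⊔preds=[2,5]  new=[2,5]  old=⊥  +wl: 2
  step 5. node 4  ⊔preds=[2,5]  new=[0,6]  old=[3,4]  +wl: 
  step 6. node 5  ⊔preds=[2,5]  new=[0,3]  old=⊥  +wl: 3,4
  step 7. node 0  ⊔preds=[0,6]  new=[0,6]  old=[3,4]  +wl: 1,5
  step 8. node 2  ⊔preds=[0,6]  new=[-1,5]  old=[2,5]  +wl: 
  step 9. node 3  ⊔preds=[0,5]  new=[0,5]  old=[2,5]  +wl: 2
  step 10. node 4  ⊔preds=[-1,5]  new=[-3,6]  old=[0,6]  +wl: 0
  step 11. node 1  ⊔preds=[0,6]  new=[-1,6]  old=[2,5]  +wl: 3,4
  step 12. node 5  ⊔preds=[0,6]  new=[-2,4]  old=[0,3]  +wl: 
  step 13. node 2  ⊔preds=[-3,6]  new=[-4,5]  old=[-1,5]  +wl: 
  step 14. node 0  ⊔preds=[-3,6]  new=[-3,6]  old=[0,6]  +wl: 1,2,5
  step 15. node 3  ⊔preds=[-2,6]  new=[-2,6]  old=[0,5]  +wl: 
  step 16. node 4  ⊔preds=[-4,6]  new=[-6,6]  old=[-3,6]  +wl: 0
  step 17. node 1  ⊔preds=[-3,6]  new=[-4,6]  old=[-1,6]  +wl: 3,4
  step 18. node 2  ⊔preds=[-6,6]  new=[-6,5]  old=[-4,5]  +wl: 
  step 19. node 5  ⊔preds=[-3,6]  new=[-5,4]  old=[-2,4]  +wl: 2
  step 20. node 0  ⊔preds=[-6,6]  new=[-6,6]  old=[-3,6]  +wl: 1,5
  step 21. node 3  ⊔preds=[-5,6]  new=[-5,6]  old=[-2,6]  +wl: 
  step 22. node 4  ⊔preds=[-6,6]  new=[-6,6]  stable
  step 23. node 2  ⊔preds=[-6,6]  new=[-6,5]  stable
  step 24. node 1  ⊔preds=[-6,6]  new=[-6,6]  old=[-4,6]  +wl: 0,3,4
  step 25. node 5  ⊔preds=[-6,6]  new=[-6,4]  old=[-5,4]  +wl: 2
  step 26. node 0  ⊔preds=[-6,6]  new=[-6,6]  stable
  step 27. node 3  ⊔preds=[-6,6]  new=[-6,6]  old=[-5,6]  +wl: 5
  step 28. node 4  ⊔preds=[-6,6]  new=[-6,6]  stable
  step 29. node 2  ⊔preds=[-6,6]  new=[-6,5]  stable
  step 30. node 5  ⊔preds=[-6,6]  new=[-6,4]  stable

Least fixpoint reached:
  node 0: [-6,6]
  node 1: [-6,6]
  node 2: [-6,5]
  node 3: [-6,6]
  node 4: [-6,6]
  node 5: [-6,4]

[-6,6]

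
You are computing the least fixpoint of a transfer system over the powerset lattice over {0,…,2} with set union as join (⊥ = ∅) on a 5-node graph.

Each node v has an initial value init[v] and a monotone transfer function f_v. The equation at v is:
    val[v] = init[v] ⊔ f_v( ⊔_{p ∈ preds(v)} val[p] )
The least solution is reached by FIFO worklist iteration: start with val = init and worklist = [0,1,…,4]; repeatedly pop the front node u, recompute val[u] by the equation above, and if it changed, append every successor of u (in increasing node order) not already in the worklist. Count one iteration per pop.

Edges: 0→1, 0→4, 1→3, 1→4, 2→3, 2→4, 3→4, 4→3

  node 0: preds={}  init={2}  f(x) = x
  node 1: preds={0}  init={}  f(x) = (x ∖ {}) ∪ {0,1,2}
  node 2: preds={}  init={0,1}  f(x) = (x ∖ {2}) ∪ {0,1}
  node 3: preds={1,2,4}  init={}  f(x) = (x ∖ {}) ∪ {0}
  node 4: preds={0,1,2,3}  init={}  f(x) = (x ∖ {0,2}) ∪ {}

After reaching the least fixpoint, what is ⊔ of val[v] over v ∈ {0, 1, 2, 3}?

Worklist (6 pops):
  #1 pop 0: in={} → {2} (no change)
  #2 pop 1: in={2} → {0,1,2} (was {}); enqueue []
  #3 pop 2: in={} → {0,1} (no change)
  #4 pop 3: in={0,1,2} → {0,1,2} (was {}); enqueue []
  #5 pop 4: in={0,1,2} → {1} (was {}); enqueue [3]
  #6 pop 3: in={0,1,2} → {0,1,2} (no change)

Fixpoint:
  val[0] = {2}
  val[1] = {0,1,2}
  val[2] = {0,1}
  val[3] = {0,1,2}
  val[4] = {1}

{0,1,2}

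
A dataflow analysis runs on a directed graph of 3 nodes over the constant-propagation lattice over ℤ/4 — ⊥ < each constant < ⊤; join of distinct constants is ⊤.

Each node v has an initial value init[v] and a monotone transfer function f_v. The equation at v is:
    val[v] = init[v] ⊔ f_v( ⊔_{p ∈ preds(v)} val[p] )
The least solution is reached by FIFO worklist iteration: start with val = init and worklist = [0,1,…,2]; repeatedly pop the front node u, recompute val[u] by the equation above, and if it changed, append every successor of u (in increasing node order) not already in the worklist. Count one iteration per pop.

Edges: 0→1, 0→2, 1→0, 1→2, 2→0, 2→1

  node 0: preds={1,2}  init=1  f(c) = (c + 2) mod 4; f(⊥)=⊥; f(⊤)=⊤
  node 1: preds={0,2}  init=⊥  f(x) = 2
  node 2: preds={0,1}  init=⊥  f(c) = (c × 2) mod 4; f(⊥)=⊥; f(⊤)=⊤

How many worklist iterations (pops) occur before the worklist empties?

Trace (6 dequeues):
  [1] u=0 | in ⊥ | out 1 | ==
  [2] u=1 | in 1 | out 2 | prev ⊥ | push {0}
  [3] u=2 | in ⊤ | out ⊤ | prev ⊥ | push {1}
  [4] u=0 | in ⊤ | out ⊤ | prev 1 | push {2}
  [5] u=1 | in ⊤ | out 2 | ==
  [6] u=2 | in ⊤ | out ⊤ | ==

Converged values:
  [0] ⊤
  [1] 2
  [2] ⊤

6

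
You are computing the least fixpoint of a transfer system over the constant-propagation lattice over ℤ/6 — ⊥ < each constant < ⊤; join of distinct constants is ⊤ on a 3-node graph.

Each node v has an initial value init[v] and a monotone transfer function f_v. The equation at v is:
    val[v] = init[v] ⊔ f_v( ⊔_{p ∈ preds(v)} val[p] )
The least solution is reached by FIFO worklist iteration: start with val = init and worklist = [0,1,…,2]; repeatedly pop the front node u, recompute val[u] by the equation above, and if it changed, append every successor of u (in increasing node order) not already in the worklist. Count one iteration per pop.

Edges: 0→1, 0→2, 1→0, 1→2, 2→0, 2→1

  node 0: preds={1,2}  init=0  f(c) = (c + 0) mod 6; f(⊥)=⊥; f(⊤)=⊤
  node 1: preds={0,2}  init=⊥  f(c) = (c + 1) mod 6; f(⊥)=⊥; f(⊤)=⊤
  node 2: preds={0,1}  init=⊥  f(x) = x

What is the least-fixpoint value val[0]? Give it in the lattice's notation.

Worklist (7 pops):
  #1 pop 0: in=⊥ → 0 (no change)
  #2 pop 1: in=0 → 1 (was ⊥); enqueue [0]
  #3 pop 2: in=⊤ → ⊤ (was ⊥); enqueue [1]
  #4 pop 0: in=⊤ → ⊤ (was 0); enqueue [2]
  #5 pop 1: in=⊤ → ⊤ (was 1); enqueue [0]
  #6 pop 2: in=⊤ → ⊤ (no change)
  #7 pop 0: in=⊤ → ⊤ (no change)

Fixpoint:
  val[0] = ⊤
  val[1] = ⊤
  val[2] = ⊤

⊤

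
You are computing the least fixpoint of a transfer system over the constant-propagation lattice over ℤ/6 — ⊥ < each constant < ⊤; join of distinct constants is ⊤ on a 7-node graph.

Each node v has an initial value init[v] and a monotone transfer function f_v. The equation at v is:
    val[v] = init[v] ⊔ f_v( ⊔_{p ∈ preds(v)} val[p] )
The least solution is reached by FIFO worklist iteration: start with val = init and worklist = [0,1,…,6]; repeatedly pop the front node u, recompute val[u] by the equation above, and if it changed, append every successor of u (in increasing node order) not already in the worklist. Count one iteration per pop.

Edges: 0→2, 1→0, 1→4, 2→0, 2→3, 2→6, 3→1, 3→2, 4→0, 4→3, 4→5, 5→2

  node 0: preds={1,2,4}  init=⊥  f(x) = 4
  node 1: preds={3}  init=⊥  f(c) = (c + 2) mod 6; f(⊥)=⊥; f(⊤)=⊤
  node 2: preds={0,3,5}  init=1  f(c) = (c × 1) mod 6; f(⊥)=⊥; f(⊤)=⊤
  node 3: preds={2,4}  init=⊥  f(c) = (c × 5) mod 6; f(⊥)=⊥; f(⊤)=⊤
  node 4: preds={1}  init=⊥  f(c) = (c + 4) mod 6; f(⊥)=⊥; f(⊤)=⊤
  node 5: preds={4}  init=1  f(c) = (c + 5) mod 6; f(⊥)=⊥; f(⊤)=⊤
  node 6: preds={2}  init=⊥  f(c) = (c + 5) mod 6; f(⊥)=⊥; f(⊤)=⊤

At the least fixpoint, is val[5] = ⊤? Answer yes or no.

yes

Iteration log — 16 steps:
  step 1. node 0  ⊔preds=1  new=4  old=⊥  +wl: 
  step 2. node 1  ⊔preds=⊥  new=⊥  stable
  step 3. node 2  ⊔preds=⊤  new=⊤  old=1  +wl: 0
  step 4. node 3  ⊔preds=⊤  new=⊤  old=⊥  +wl: 1,2
  step 5. node 4  ⊔preds=⊥  new=⊥  stable
  step 6. node 5  ⊔preds=⊥  new=1  stable
  step 7. node 6  ⊔preds=⊤  new=⊤  old=⊥  +wl: 
  step 8. node 0  ⊔preds=⊤  new=4  stable
  step 9. node 1  ⊔preds=⊤  new=⊤  old=⊥  +wl: 0,4
  step 10. node 2  ⊔preds=⊤  new=⊤  stable
  step 11. node 0  ⊔preds=⊤  new=4  stable
  step 12. node 4  ⊔preds=⊤  new=⊤  old=⊥  +wl: 0,3,5
  step 13. node 0  ⊔preds=⊤  new=4  stable
  step 14. node 3  ⊔preds=⊤  new=⊤  stable
  step 15. node 5  ⊔preds=⊤  new=⊤  old=1  +wl: 2
  step 16. node 2  ⊔preds=⊤  new=⊤  stable

Least fixpoint reached:
  node 0: 4
  node 1: ⊤
  node 2: ⊤
  node 3: ⊤
  node 4: ⊤
  node 5: ⊤
  node 6: ⊤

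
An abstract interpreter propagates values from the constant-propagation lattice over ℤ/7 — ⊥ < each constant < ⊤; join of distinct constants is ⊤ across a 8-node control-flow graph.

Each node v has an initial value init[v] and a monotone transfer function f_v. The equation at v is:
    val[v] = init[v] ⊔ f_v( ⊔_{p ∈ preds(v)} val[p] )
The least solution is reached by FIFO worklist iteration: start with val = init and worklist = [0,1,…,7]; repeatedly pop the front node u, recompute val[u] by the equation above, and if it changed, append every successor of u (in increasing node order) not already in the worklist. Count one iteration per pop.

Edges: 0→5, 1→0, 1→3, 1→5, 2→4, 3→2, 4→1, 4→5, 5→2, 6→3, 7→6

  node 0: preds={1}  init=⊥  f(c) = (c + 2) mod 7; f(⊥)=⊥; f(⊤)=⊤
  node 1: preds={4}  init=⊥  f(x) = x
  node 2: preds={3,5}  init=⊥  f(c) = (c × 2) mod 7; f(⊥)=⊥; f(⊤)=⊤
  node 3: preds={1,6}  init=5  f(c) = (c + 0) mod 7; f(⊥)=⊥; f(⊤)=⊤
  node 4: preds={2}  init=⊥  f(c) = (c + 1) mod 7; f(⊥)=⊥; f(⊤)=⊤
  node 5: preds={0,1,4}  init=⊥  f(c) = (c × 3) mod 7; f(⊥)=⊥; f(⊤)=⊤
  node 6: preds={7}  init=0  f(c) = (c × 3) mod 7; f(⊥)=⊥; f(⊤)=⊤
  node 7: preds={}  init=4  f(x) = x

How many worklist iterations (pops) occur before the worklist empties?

19

Worklist (19 pops):
  #1 pop 0: in=⊥ → ⊥ (no change)
  #2 pop 1: in=⊥ → ⊥ (no change)
  #3 pop 2: in=5 → 3 (was ⊥); enqueue []
  #4 pop 3: in=0 → ⊤ (was 5); enqueue [2]
  #5 pop 4: in=3 → 4 (was ⊥); enqueue [1]
  #6 pop 5: in=4 → 5 (was ⊥); enqueue []
  #7 pop 6: in=4 → ⊤ (was 0); enqueue [3]
  #8 pop 7: in=⊥ → 4 (no change)
  #9 pop 2: in=⊤ → ⊤ (was 3); enqueue [4]
  #10 pop 1: in=4 → 4 (was ⊥); enqueue [0,5]
  #11 pop 3: in=⊤ → ⊤ (no change)
  #12 pop 4: in=⊤ → ⊤ (was 4); enqueue [1]
  #13 pop 0: in=4 → 6 (was ⊥); enqueue []
  #14 pop 5: in=⊤ → ⊤ (was 5); enqueue [2]
  #15 pop 1: in=⊤ → ⊤ (was 4); enqueue [0,3,5]
  #16 pop 2: in=⊤ → ⊤ (no change)
  #17 pop 0: in=⊤ → ⊤ (was 6); enqueue []
  #18 pop 3: in=⊤ → ⊤ (no change)
  #19 pop 5: in=⊤ → ⊤ (no change)

Fixpoint:
  val[0] = ⊤
  val[1] = ⊤
  val[2] = ⊤
  val[3] = ⊤
  val[4] = ⊤
  val[5] = ⊤
  val[6] = ⊤
  val[7] = 4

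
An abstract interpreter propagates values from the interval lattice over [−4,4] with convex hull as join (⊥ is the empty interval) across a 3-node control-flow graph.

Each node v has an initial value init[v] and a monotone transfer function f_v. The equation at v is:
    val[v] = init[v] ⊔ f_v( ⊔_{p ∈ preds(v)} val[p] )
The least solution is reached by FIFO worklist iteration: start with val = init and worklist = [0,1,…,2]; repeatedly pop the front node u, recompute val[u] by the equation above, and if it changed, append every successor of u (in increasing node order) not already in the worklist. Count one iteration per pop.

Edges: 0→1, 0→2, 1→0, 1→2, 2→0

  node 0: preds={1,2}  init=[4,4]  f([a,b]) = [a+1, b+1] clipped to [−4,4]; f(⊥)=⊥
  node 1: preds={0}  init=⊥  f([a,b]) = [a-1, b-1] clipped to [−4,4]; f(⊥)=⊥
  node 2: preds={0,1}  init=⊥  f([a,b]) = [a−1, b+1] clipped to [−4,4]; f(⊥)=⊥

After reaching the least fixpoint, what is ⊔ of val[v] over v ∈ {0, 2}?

Iteration log — 25 steps:
  step 1. node 0  ⊔preds=⊥  new=[4,4]  stable
  step 2. node 1  ⊔preds=[4,4]  new=[3,3]  old=⊥  +wl: 0
  step 3. node 2  ⊔preds=[3,4]  new=[2,4]  old=⊥  +wl: 
  step 4. node 0  ⊔preds=[2,4]  new=[3,4]  old=[4,4]  +wl: 1,2
  step 5. node 1  ⊔preds=[3,4]  new=[2,3]  old=[3,3]  +wl: 0
  step 6. node 2  ⊔preds=[2,4]  new=[1,4]  old=[2,4]  +wl: 
  step 7. node 0  ⊔preds=[1,4]  new=[2,4]  old=[3,4]  +wl: 1,2
  step 8. node 1  ⊔preds=[2,4]  new=[1,3]  old=[2,3]  +wl: 0
  step 9. node 2  ⊔preds=[1,4]  new=[0,4]  old=[1,4]  +wl: 
  step 10. node 0  ⊔preds=[0,4]  new=[1,4]  old=[2,4]  +wl: 1,2
  step 11. node 1  ⊔preds=[1,4]  new=[0,3]  old=[1,3]  +wl: 0
  step 12. node 2  ⊔preds=[0,4]  new=[-1,4]  old=[0,4]  +wl: 
  step 13. node 0  ⊔preds=[-1,4]  new=[0,4]  old=[1,4]  +wl: 1,2
  step 14. node 1  ⊔preds=[0,4]  new=[-1,3]  old=[0,3]  +wl: 0
  step 15. node 2  ⊔preds=[-1,4]  new=[-2,4]  old=[-1,4]  +wl: 
  step 16. node 0  ⊔preds=[-2,4]  new=[-1,4]  old=[0,4]  +wl: 1,2
  step 17. node 1  ⊔preds=[-1,4]  new=[-2,3]  old=[-1,3]  +wl: 0
  step 18. node 2  ⊔preds=[-2,4]  new=[-3,4]  old=[-2,4]  +wl: 
  step 19. node 0  ⊔preds=[-3,4]  new=[-2,4]  old=[-1,4]  +wl: 1,2
  step 20. node 1  ⊔preds=[-2,4]  new=[-3,3]  old=[-2,3]  +wl: 0
  step 21. node 2  ⊔preds=[-3,4]  new=[-4,4]  old=[-3,4]  +wl: 
  step 22. node 0  ⊔preds=[-4,4]  new=[-3,4]  old=[-2,4]  +wl: 1,2
  step 23. node 1  ⊔preds=[-3,4]  new=[-4,3]  old=[-3,3]  +wl: 0
  step 24. node 2  ⊔preds=[-4,4]  new=[-4,4]  stable
  step 25. node 0  ⊔preds=[-4,4]  new=[-3,4]  stable

Least fixpoint reached:
  node 0: [-3,4]
  node 1: [-4,3]
  node 2: [-4,4]

[-4,4]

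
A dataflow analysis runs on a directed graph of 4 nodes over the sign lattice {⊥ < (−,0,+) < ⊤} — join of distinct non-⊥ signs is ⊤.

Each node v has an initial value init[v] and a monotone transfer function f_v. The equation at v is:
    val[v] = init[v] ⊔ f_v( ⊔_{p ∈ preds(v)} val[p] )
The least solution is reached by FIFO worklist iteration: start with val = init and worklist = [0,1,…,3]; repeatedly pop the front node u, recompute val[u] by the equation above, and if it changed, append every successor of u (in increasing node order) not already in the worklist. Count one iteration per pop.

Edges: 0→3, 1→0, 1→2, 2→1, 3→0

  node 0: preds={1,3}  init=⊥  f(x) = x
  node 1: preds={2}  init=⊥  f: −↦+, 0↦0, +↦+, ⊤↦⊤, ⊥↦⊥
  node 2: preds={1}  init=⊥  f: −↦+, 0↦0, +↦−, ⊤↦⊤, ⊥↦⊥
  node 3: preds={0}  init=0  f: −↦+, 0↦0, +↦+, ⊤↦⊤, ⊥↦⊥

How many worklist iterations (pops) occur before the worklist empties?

4

Iteration log — 4 steps:
  step 1. node 0  ⊔preds=0  new=0  old=⊥  +wl: 
  step 2. node 1  ⊔preds=⊥  new=⊥  stable
  step 3. node 2  ⊔preds=⊥  new=⊥  stable
  step 4. node 3  ⊔preds=0  new=0  stable

Least fixpoint reached:
  node 0: 0
  node 1: ⊥
  node 2: ⊥
  node 3: 0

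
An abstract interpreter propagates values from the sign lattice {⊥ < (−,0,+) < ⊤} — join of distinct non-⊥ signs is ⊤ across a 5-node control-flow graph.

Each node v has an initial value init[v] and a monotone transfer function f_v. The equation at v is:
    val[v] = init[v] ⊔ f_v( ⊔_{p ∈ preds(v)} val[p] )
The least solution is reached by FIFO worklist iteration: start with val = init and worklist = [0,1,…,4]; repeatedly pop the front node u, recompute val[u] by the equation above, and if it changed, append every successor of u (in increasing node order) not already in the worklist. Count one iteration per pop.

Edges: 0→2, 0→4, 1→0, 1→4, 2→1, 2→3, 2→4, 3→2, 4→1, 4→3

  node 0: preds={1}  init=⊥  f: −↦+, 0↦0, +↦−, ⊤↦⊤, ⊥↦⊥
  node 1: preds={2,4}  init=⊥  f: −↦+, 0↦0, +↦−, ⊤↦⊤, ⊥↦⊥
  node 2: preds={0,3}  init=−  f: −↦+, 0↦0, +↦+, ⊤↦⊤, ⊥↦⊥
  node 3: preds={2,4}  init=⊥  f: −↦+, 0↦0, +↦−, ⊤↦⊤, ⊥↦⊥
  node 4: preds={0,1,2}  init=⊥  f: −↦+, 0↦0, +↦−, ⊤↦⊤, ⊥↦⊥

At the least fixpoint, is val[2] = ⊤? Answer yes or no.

Trace (13 dequeues):
  [1] u=0 | in ⊥ | out ⊥ | ==
  [2] u=1 | in − | out + | prev ⊥ | push {0}
  [3] u=2 | in ⊥ | out − | ==
  [4] u=3 | in − | out + | prev ⊥ | push {2}
  [5] u=4 | in ⊤ | out ⊤ | prev ⊥ | push {1,3}
  [6] u=0 | in + | out − | prev ⊥ | push {4}
  [7] u=2 | in ⊤ | out ⊤ | prev − | push {}
  [8] u=1 | in ⊤ | out ⊤ | prev + | push {0}
  [9] u=3 | in ⊤ | out ⊤ | prev + | push {2}
  [10] u=4 | in ⊤ | out ⊤ | ==
  [11] u=0 | in ⊤ | out ⊤ | prev − | push {4}
  [12] u=2 | in ⊤ | out ⊤ | ==
  [13] u=4 | in ⊤ | out ⊤ | ==

Converged values:
  [0] ⊤
  [1] ⊤
  [2] ⊤
  [3] ⊤
  [4] ⊤

yes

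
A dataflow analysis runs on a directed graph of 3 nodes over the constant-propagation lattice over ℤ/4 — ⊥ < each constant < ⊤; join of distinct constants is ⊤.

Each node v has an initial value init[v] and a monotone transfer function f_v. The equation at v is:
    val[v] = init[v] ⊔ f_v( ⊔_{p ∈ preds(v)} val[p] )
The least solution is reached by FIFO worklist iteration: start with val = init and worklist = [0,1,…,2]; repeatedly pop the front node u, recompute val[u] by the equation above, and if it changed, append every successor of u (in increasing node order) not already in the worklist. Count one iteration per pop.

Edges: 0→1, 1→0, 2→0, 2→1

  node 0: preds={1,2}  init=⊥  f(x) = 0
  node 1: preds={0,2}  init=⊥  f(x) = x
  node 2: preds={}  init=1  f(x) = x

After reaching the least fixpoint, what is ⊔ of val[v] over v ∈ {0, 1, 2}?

⊤

Iteration log — 4 steps:
  step 1. node 0  ⊔preds=1  new=0  old=⊥  +wl: 
  step 2. node 1  ⊔preds=⊤  new=⊤  old=⊥  +wl: 0
  step 3. node 2  ⊔preds=⊥  new=1  stable
  step 4. node 0  ⊔preds=⊤  new=0  stable

Least fixpoint reached:
  node 0: 0
  node 1: ⊤
  node 2: 1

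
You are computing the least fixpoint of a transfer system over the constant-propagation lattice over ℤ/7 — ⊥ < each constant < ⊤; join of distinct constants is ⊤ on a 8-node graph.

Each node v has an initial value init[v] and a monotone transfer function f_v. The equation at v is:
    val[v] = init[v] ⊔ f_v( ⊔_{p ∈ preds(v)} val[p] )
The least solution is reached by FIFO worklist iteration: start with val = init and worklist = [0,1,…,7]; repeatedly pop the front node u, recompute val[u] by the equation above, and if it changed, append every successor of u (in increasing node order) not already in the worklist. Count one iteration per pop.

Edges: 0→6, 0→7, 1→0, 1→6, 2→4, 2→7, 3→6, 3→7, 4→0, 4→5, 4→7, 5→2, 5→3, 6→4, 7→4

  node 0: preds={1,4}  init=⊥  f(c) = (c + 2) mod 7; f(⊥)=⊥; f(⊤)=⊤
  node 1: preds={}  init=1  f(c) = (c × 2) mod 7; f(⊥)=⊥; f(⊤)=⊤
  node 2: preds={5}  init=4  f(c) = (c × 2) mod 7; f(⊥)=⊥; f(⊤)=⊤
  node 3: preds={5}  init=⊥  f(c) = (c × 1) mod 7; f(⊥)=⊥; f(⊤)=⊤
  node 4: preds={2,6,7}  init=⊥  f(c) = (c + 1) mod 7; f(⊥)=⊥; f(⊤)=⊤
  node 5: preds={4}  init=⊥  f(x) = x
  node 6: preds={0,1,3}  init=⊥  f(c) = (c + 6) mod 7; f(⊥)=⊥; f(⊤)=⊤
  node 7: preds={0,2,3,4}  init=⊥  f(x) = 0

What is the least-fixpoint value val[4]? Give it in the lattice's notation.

⊤

Iteration log — 20 steps:
  step 1. node 0  ⊔preds=1  new=3  old=⊥  +wl: 
  step 2. node 1  ⊔preds=⊥  new=1  stable
  step 3. node 2  ⊔preds=⊥  new=4  stable
  step 4. node 3  ⊔preds=⊥  new=⊥  stable
  step 5. node 4  ⊔preds=4  new=5  old=⊥  +wl: 0
  step 6. node 5  ⊔preds=5  new=5  old=⊥  +wl: 2,3
  step 7. node 6  ⊔preds=⊤  new=⊤  old=⊥  +wl: 4
  step 8. node 7  ⊔preds=⊤  new=0  old=⊥  +wl: 
  step 9. node 0  ⊔preds=⊤  new=⊤  old=3  +wl: 6,7
  step 10. node 2  ⊔preds=5  new=⊤  old=4  +wl: 
  step 11. node 3  ⊔preds=5  new=5  old=⊥  +wl: 
  step 12. node 4  ⊔preds=⊤  new=⊤  old=5  +wl: 0,5
  step 13. node 6  ⊔preds=⊤  new=⊤  stable
  step 14. node 7  ⊔preds=⊤  new=0  stable
  step 15. node 0  ⊔preds=⊤  new=⊤  stable
  step 16. node 5  ⊔preds=⊤  new=⊤  old=5  +wl: 2,3
  step 17. node 2  ⊔preds=⊤  new=⊤  stable
  step 18. node 3  ⊔preds=⊤  new=⊤  old=5  +wl: 6,7
  step 19. node 6  ⊔preds=⊤  new=⊤  stable
  step 20. node 7  ⊔preds=⊤  new=0  stable

Least fixpoint reached:
  node 0: ⊤
  node 1: 1
  node 2: ⊤
  node 3: ⊤
  node 4: ⊤
  node 5: ⊤
  node 6: ⊤
  node 7: 0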